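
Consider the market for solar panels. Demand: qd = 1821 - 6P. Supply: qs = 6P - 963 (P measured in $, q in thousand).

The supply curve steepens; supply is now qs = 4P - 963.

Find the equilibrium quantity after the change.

Initially, 1821 - 6P = 6P - 963, so 2784 = 12P and P = 232, q = 429.
The shock moves the curves to qd = 1821 - 6P and qs = 4P - 963.
Clearing the new market: 1821 - 6P = 4P - 963, so P = 278.4 and q = 150.6.

150.6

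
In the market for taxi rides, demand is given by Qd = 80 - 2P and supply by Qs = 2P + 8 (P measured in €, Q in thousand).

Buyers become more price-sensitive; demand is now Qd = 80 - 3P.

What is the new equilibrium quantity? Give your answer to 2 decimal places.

36.80

Original equilibrium: 80 - 2P = 2P + 8 gives 72 = 4P, so P = 18 and Q = 44.
The new curves are Qd = 80 - 3P (demand) and Qs = 2P + 8 (supply).
Setting them equal: 80 - 3P = 2P + 8 → 72 = 5P, so P = 14.4 and Q = 36.8.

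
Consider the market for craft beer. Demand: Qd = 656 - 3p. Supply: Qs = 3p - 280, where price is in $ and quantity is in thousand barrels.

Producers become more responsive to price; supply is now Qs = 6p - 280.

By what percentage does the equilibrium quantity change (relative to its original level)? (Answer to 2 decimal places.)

+82.98

Before the shock: 656 - 3p = 3p - 280 ⇒ 936 = 6p ⇒ p = 156, Q = 188.
The shock moves the curves to Qd = 656 - 3p and Qs = 6p - 280.
Equate the new curves: 656 - 3p = 6p - 280, giving 936 = 9p, p = 104, Q = 344.
%ΔQ = (344 − 188) / 188 × 100 = +82.98%.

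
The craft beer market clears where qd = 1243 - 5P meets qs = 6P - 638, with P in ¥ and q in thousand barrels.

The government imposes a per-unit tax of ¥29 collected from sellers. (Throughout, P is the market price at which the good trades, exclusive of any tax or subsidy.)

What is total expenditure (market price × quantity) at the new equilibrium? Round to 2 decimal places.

57709.83

Initially, 1243 - 5P = 6P - 638, so 1881 = 11P and P = 171, q = 388.
Since sellers keep the price net of the tax, the effective supply curve becomes qs = 6P - 812.
Clearing the new market: 1243 - 5P = 6P - 812, so P = 2055/11 ≈ 186.8182 and q = 3398/11 ≈ 308.9091.
New expenditure = 186.8182 × 308.9091 = 57709.83.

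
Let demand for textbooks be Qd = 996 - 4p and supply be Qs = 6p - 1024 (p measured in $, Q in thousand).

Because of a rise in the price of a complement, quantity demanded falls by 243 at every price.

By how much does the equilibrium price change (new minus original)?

-24.3

Before the shock: 996 - 4p = 6p - 1024 ⇒ 2020 = 10p ⇒ p = 202, Q = 188.
The shock moves the curves to Qd = 753 - 4p and Qs = 6p - 1024.
Setting them equal: 753 - 4p = 6p - 1024 → 1777 = 10p, so p = 177.7 and Q = 42.2.
Δp = 177.7 − 202 = -24.3.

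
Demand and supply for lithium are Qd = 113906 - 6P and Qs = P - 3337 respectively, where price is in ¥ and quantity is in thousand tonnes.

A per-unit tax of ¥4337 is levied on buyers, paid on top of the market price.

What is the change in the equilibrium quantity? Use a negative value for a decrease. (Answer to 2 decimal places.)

-3717.43

Initially, 113906 - 6P = P - 3337, so 117243 = 7P and P = 16749, Q = 13412.
Since buyers pay the price plus the tax, the effective demand curve becomes Qd = 87884 - 6P.
Setting them equal: 87884 - 6P = P - 3337 → 91221 = 7P, so P = 91221/7 ≈ 13031.5714 and Q = 67862/7 ≈ 9694.5714.
ΔQ = 9694.5714 − 13412 = -3717.43.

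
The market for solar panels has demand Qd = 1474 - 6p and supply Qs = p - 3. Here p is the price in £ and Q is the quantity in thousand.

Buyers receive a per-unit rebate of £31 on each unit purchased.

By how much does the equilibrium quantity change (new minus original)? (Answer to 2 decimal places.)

+26.57

Initially, 1474 - 6p = p - 3, so 1477 = 7p and p = 211, Q = 208.
Since buyers' out-of-pocket price is the market price minus the rebate, the effective demand curve becomes Qd = 1660 - 6p.
Clearing the new market: 1660 - 6p = p - 3, so p = 1663/7 ≈ 237.5714 and Q = 1642/7 ≈ 234.5714.
ΔQ = 234.5714 − 208 = +26.57.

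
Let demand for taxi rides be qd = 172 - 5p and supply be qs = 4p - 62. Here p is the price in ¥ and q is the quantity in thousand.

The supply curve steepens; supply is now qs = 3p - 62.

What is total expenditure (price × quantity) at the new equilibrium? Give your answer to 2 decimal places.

753.19

Original equilibrium: 172 - 5p = 4p - 62 gives 234 = 9p, so p = 26 and q = 42.
The new curves are qd = 172 - 5p (demand) and qs = 3p - 62 (supply).
Equate the new curves: 172 - 5p = 3p - 62, giving 234 = 8p, p = 29.25, q = 25.75.
New expenditure = 29.25 × 25.75 = 753.19.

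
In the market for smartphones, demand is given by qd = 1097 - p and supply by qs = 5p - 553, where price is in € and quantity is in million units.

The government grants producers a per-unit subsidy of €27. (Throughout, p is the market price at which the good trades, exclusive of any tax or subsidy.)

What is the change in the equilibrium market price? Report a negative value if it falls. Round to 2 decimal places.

Initially, 1097 - p = 5p - 553, so 1650 = 6p and p = 275, q = 822.
Since sellers receive the price plus the subsidy, the effective supply curve becomes qs = 5p - 418.
Setting them equal: 1097 - p = 5p - 418 → 1515 = 6p, so p = 252.5 and q = 844.5.
Δp = 252.5 − 275 = -22.50.

-22.50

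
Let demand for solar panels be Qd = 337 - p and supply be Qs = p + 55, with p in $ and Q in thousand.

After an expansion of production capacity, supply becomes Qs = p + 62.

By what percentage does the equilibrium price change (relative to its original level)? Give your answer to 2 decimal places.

Solve the original market: 337 - p = p + 55, hence p = 141 and Q = 196.
After the shift, demand is Qd = 337 - p and supply is Qs = p + 62.
Setting them equal: 337 - p = p + 62 → 275 = 2p, so p = 137.5 and Q = 199.5.
%Δp = (137.5 − 141) / 141 × 100 = -2.48%.

-2.48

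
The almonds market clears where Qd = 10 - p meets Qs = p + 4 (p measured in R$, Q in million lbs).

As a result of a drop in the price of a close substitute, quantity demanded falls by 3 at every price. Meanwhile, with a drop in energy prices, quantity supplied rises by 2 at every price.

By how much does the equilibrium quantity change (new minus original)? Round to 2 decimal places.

-0.50

Solve the original market: 10 - p = p + 4, hence p = 3 and Q = 7.
With the change applied: demand Qd = 7 - p, supply Qs = p + 6.
Equate the new curves: 7 - p = p + 6, giving 1 = 2p, p = 0.5, Q = 6.5.
ΔQ = 6.5 − 7 = -0.50.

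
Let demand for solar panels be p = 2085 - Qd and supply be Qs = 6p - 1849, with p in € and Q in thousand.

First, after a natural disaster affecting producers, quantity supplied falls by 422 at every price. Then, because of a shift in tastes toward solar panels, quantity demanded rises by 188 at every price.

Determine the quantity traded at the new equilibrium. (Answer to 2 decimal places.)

1623.86

Original equilibrium: 2085 - p = 6p - 1849 gives 3934 = 7p, so p = 562 and Q = 1523.
The new curves are Qd = 2273 - p (demand) and Qs = 6p - 2271 (supply).
Setting them equal: 2273 - p = 6p - 2271 → 4544 = 7p, so p = 4544/7 ≈ 649.1429 and Q = 11367/7 ≈ 1623.8571.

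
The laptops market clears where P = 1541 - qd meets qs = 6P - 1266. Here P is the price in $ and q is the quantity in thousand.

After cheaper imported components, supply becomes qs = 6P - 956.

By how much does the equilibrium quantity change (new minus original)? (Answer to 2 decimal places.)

Original equilibrium: 1541 - P = 6P - 1266 gives 2807 = 7P, so P = 401 and q = 1140.
After the shift, demand is qd = 1541 - P and supply is qs = 6P - 956.
Setting them equal: 1541 - P = 6P - 956 → 2497 = 7P, so P = 2497/7 ≈ 356.7143 and q = 8290/7 ≈ 1184.2857.
Δq = 1184.2857 − 1140 = +44.29.

+44.29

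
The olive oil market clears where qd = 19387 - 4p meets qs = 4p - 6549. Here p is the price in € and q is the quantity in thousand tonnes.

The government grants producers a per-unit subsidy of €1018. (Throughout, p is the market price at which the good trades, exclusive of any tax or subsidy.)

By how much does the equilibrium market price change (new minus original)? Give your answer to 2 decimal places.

-509.00

Original equilibrium: 19387 - 4p = 4p - 6549 gives 25936 = 8p, so p = 3242 and q = 6419.
Since sellers receive the price plus the subsidy, the effective supply curve becomes qs = 4p - 2477.
Clearing the new market: 19387 - 4p = 4p - 2477, so p = 2733 and q = 8455.
Δp = 2733 − 3242 = -509.00.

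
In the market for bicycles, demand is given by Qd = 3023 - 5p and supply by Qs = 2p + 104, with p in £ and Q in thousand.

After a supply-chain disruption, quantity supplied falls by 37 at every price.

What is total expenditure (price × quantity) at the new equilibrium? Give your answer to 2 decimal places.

Solve the original market: 3023 - 5p = 2p + 104, hence p = 417 and Q = 938.
With the change applied: demand Qd = 3023 - 5p, supply Qs = 2p + 67.
Equate the new curves: 3023 - 5p = 2p + 67, giving 2956 = 7p, p = 2956/7 ≈ 422.2857, Q = 6381/7 ≈ 911.5714.
New expenditure = 422.2857 × 911.5714 = 384943.59.

384943.59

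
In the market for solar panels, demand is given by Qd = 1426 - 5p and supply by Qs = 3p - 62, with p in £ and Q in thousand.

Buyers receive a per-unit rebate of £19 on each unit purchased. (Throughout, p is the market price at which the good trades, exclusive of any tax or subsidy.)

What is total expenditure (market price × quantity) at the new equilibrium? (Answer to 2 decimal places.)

Solve the original market: 1426 - 5p = 3p - 62, hence p = 186 and Q = 496.
Since buyers' out-of-pocket price is the market price minus the rebate, the effective demand curve becomes Qd = 1521 - 5p.
New equilibrium: 1521 - 5p = 3p - 62 ⇒ 1583 = 8p ⇒ p = 197.875, Q = 531.625.
New expenditure = 197.875 × 531.625 = 105195.30.

105195.30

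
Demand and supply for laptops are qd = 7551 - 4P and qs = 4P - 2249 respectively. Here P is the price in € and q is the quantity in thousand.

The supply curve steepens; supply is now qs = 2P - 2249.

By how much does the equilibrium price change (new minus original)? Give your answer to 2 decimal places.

+408.33

Initially, 7551 - 4P = 4P - 2249, so 9800 = 8P and P = 1225, q = 2651.
With the change applied: demand qd = 7551 - 4P, supply qs = 2P - 2249.
Equate the new curves: 7551 - 4P = 2P - 2249, giving 9800 = 6P, P = 4900/3 ≈ 1633.3333, q = 3053/3 ≈ 1017.6667.
ΔP = 1633.3333 − 1225 = +408.33.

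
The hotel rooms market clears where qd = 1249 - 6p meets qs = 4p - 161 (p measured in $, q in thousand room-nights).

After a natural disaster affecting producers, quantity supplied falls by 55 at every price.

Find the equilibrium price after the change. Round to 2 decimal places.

146.50

Original equilibrium: 1249 - 6p = 4p - 161 gives 1410 = 10p, so p = 141 and q = 403.
With the change applied: demand qd = 1249 - 6p, supply qs = 4p - 216.
Clearing the new market: 1249 - 6p = 4p - 216, so p = 146.5 and q = 370.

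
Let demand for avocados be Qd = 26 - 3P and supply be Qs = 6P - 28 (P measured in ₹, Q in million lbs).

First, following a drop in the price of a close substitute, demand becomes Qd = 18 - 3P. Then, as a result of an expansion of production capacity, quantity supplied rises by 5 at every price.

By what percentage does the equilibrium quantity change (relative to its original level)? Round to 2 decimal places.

-45.83

Before the shock: 26 - 3P = 6P - 28 ⇒ 54 = 9P ⇒ P = 6, Q = 8.
The new curves are Qd = 18 - 3P (demand) and Qs = 6P - 23 (supply).
Clearing the new market: 18 - 3P = 6P - 23, so P = 41/9 ≈ 4.5556 and Q = 13/3 ≈ 4.3333.
%ΔQ = (4.3333 − 8) / 8 × 100 = -45.83%.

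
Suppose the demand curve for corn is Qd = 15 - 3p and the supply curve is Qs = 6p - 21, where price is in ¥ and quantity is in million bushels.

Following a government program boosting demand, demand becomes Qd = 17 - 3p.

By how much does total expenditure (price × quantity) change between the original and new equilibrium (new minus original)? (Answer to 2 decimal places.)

+6.30

Original equilibrium: 15 - 3p = 6p - 21 gives 36 = 9p, so p = 4 and Q = 3.
The shock moves the curves to Qd = 17 - 3p and Qs = 6p - 21.
Clearing the new market: 17 - 3p = 6p - 21, so p = 38/9 ≈ 4.2222 and Q = 13/3 ≈ 4.3333.
Expenditure moves from 4×3 = 12 to 4.2222×4.3333 = 18.2963; change = +6.30.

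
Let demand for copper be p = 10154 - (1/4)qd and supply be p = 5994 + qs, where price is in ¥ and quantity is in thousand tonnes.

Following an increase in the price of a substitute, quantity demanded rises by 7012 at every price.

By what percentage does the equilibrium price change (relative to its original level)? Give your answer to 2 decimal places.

+15.04

Solve the original market: 40616 - 4p = p - 5994, hence p = 9322 and q = 3328.
After the shift, demand is qd = 47628 - 4p and supply is qs = p - 5994.
Setting them equal: 47628 - 4p = p - 5994 → 53622 = 5p, so p = 10724.4 and q = 4730.4.
%Δp = (10724.4 − 9322) / 9322 × 100 = +15.04%.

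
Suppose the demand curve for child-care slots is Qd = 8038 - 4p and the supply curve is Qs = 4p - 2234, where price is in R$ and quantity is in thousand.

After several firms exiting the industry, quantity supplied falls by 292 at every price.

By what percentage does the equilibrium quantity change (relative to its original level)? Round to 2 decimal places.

-5.03

Initially, 8038 - 4p = 4p - 2234, so 10272 = 8p and p = 1284, Q = 2902.
After the shift, demand is Qd = 8038 - 4p and supply is Qs = 4p - 2526.
Equate the new curves: 8038 - 4p = 4p - 2526, giving 10564 = 8p, p = 1320.5, Q = 2756.
%ΔQ = (2756 − 2902) / 2902 × 100 = -5.03%.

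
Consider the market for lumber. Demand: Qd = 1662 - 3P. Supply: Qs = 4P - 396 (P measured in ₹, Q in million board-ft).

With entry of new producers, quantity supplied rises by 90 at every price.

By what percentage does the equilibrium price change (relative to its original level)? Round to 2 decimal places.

Initially, 1662 - 3P = 4P - 396, so 2058 = 7P and P = 294, Q = 780.
The new curves are Qd = 1662 - 3P (demand) and Qs = 4P - 306 (supply).
Equate the new curves: 1662 - 3P = 4P - 306, giving 1968 = 7P, P = 1968/7 ≈ 281.1429, Q = 5730/7 ≈ 818.5714.
%ΔP = (281.1429 − 294) / 294 × 100 = -4.37%.

-4.37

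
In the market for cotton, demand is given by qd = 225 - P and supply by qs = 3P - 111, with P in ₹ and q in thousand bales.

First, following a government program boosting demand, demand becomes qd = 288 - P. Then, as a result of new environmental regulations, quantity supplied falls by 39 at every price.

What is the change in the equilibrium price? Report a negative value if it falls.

+25.5

Initially, 225 - P = 3P - 111, so 336 = 4P and P = 84, q = 141.
After the shift, demand is qd = 288 - P and supply is qs = 3P - 150.
Equate the new curves: 288 - P = 3P - 150, giving 438 = 4P, P = 109.5, q = 178.5.
ΔP = 109.5 − 84 = +25.5.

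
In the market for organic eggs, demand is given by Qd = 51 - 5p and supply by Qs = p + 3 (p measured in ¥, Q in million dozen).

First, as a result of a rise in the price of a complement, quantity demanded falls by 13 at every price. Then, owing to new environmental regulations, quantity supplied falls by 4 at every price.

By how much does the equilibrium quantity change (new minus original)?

-5.5

Before the shock: 51 - 5p = p + 3 ⇒ 48 = 6p ⇒ p = 8, Q = 11.
The shock moves the curves to Qd = 38 - 5p and Qs = p - 1.
New equilibrium: 38 - 5p = p - 1 ⇒ 39 = 6p ⇒ p = 6.5, Q = 5.5.
ΔQ = 5.5 − 11 = -5.5.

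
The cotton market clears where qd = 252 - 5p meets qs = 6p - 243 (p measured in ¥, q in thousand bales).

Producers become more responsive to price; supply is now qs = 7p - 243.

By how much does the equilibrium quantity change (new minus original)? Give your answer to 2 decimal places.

Before the shock: 252 - 5p = 6p - 243 ⇒ 495 = 11p ⇒ p = 45, q = 27.
The new curves are qd = 252 - 5p (demand) and qs = 7p - 243 (supply).
Equate the new curves: 252 - 5p = 7p - 243, giving 495 = 12p, p = 41.25, q = 45.75.
Δq = 45.75 − 27 = +18.75.

+18.75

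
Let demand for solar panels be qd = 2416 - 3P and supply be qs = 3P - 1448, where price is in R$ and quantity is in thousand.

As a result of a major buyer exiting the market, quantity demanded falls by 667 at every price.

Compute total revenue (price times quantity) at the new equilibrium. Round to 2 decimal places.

Solve the original market: 2416 - 3P = 3P - 1448, hence P = 644 and q = 484.
The new curves are qd = 1749 - 3P (demand) and qs = 3P - 1448 (supply).
Clearing the new market: 1749 - 3P = 3P - 1448, so P = 3197/6 ≈ 532.8333 and q = 150.5.
New expenditure = 532.8333 × 150.5 = 80191.42.

80191.42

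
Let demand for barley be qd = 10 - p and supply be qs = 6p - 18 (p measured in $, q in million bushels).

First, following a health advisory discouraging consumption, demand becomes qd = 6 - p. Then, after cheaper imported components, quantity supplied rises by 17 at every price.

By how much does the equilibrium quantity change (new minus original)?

-1

Before the shock: 10 - p = 6p - 18 ⇒ 28 = 7p ⇒ p = 4, q = 6.
With the change applied: demand qd = 6 - p, supply qs = 6p - 1.
Equate the new curves: 6 - p = 6p - 1, giving 7 = 7p, p = 1, q = 5.
Δq = 5 − 6 = -1.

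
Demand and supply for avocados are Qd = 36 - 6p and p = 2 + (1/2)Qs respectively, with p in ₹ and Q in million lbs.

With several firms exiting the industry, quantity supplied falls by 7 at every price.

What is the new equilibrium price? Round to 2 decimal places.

Solve the original market: 36 - 6p = 2p - 4, hence p = 5 and Q = 6.
After the shift, demand is Qd = 36 - 6p and supply is Qs = 2p - 11.
New equilibrium: 36 - 6p = 2p - 11 ⇒ 47 = 8p ⇒ p = 5.875, Q = 0.75.

5.88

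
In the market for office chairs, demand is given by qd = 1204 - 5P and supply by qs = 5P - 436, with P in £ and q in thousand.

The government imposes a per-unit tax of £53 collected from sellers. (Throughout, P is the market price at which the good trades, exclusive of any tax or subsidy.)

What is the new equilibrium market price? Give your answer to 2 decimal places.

190.50

Solve the original market: 1204 - 5P = 5P - 436, hence P = 164 and q = 384.
Since sellers keep the price net of the tax, the effective supply curve becomes qs = 5P - 701.
New equilibrium: 1204 - 5P = 5P - 701 ⇒ 1905 = 10P ⇒ P = 190.5, q = 251.5.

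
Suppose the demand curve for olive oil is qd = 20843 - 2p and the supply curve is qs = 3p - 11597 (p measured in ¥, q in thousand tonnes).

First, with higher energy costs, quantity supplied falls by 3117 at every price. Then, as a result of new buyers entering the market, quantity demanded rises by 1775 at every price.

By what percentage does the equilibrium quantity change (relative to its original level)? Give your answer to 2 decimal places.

Before the shock: 20843 - 2p = 3p - 11597 ⇒ 32440 = 5p ⇒ p = 6488, q = 7867.
With the change applied: demand qd = 22618 - 2p, supply qs = 3p - 14714.
Setting them equal: 22618 - 2p = 3p - 14714 → 37332 = 5p, so p = 7466.4 and q = 7685.2.
%Δq = (7685.2 − 7867) / 7867 × 100 = -2.31%.

-2.31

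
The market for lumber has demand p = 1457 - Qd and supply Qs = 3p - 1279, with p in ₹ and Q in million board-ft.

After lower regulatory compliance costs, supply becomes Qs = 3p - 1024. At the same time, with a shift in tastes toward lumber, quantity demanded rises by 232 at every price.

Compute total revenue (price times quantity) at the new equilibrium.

685541.1875

Solve the original market: 1457 - p = 3p - 1279, hence p = 684 and Q = 773.
The shock moves the curves to Qd = 1689 - p and Qs = 3p - 1024.
Setting them equal: 1689 - p = 3p - 1024 → 2713 = 4p, so p = 678.25 and Q = 1010.75.
New expenditure = 678.25 × 1010.75 = 685541.1875.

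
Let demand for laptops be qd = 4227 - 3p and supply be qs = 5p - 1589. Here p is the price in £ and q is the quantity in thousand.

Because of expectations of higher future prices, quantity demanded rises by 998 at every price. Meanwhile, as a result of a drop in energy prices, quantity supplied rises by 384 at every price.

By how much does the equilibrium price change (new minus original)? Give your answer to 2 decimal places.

+76.75

Solve the original market: 4227 - 3p = 5p - 1589, hence p = 727 and q = 2046.
The new curves are qd = 5225 - 3p (demand) and qs = 5p - 1205 (supply).
New equilibrium: 5225 - 3p = 5p - 1205 ⇒ 6430 = 8p ⇒ p = 803.75, q = 2813.75.
Δp = 803.75 − 727 = +76.75.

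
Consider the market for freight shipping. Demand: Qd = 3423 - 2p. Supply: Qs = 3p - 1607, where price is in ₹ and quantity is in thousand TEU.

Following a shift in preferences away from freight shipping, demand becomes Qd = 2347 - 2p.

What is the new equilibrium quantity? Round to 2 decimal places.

765.40

Original equilibrium: 3423 - 2p = 3p - 1607 gives 5030 = 5p, so p = 1006 and Q = 1411.
The shock moves the curves to Qd = 2347 - 2p and Qs = 3p - 1607.
New equilibrium: 2347 - 2p = 3p - 1607 ⇒ 3954 = 5p ⇒ p = 790.8, Q = 765.4.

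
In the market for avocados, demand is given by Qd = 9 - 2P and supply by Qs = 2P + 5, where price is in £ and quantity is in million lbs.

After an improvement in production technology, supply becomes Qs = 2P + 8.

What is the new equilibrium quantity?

8.5

Before the shock: 9 - 2P = 2P + 5 ⇒ 4 = 4P ⇒ P = 1, Q = 7.
The new curves are Qd = 9 - 2P (demand) and Qs = 2P + 8 (supply).
New equilibrium: 9 - 2P = 2P + 8 ⇒ 1 = 4P ⇒ P = 0.25, Q = 8.5.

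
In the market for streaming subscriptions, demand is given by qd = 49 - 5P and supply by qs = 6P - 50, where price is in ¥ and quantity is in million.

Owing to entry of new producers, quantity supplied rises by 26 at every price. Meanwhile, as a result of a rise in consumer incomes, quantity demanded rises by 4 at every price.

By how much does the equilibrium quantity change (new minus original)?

Solve the original market: 49 - 5P = 6P - 50, hence P = 9 and q = 4.
The shock moves the curves to qd = 53 - 5P and qs = 6P - 24.
Clearing the new market: 53 - 5P = 6P - 24, so P = 7 and q = 18.
Δq = 18 − 4 = +14.

+14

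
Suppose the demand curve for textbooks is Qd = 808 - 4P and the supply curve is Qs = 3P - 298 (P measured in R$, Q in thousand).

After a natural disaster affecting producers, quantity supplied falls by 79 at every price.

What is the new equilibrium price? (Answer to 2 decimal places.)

169.29

Solve the original market: 808 - 4P = 3P - 298, hence P = 158 and Q = 176.
With the change applied: demand Qd = 808 - 4P, supply Qs = 3P - 377.
New equilibrium: 808 - 4P = 3P - 377 ⇒ 1185 = 7P ⇒ P = 1185/7 ≈ 169.2857, Q = 916/7 ≈ 130.8571.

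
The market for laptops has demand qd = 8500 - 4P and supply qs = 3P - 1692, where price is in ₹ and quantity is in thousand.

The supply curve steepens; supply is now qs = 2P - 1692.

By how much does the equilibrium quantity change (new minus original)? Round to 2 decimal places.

Original equilibrium: 8500 - 4P = 3P - 1692 gives 10192 = 7P, so P = 1456 and q = 2676.
After the shift, demand is qd = 8500 - 4P and supply is qs = 2P - 1692.
Setting them equal: 8500 - 4P = 2P - 1692 → 10192 = 6P, so P = 5096/3 ≈ 1698.6667 and q = 5116/3 ≈ 1705.3333.
Δq = 1705.3333 − 2676 = -970.67.

-970.67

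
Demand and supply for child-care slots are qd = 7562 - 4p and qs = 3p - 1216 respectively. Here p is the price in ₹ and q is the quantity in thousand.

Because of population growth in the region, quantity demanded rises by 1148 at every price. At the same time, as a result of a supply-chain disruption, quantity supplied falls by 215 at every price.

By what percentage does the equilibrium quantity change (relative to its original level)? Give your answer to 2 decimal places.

+14.50

Original equilibrium: 7562 - 4p = 3p - 1216 gives 8778 = 7p, so p = 1254 and q = 2546.
The shock moves the curves to qd = 8710 - 4p and qs = 3p - 1431.
Setting them equal: 8710 - 4p = 3p - 1431 → 10141 = 7p, so p = 10141/7 ≈ 1448.7143 and q = 20406/7 ≈ 2915.1429.
%Δq = (2915.1429 − 2546) / 2546 × 100 = +14.50%.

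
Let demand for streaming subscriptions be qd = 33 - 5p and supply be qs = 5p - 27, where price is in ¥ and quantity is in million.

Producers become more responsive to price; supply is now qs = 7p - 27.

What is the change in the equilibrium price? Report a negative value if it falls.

Before the shock: 33 - 5p = 5p - 27 ⇒ 60 = 10p ⇒ p = 6, q = 3.
After the shift, demand is qd = 33 - 5p and supply is qs = 7p - 27.
Equate the new curves: 33 - 5p = 7p - 27, giving 60 = 12p, p = 5, q = 8.
Δp = 5 − 6 = -1.

-1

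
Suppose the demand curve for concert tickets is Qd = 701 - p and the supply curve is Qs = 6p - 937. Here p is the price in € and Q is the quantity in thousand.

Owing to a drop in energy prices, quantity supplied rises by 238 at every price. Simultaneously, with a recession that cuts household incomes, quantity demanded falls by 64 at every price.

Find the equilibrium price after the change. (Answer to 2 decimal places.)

190.86

Initially, 701 - p = 6p - 937, so 1638 = 7p and p = 234, Q = 467.
After the shift, demand is Qd = 637 - p and supply is Qs = 6p - 699.
Equate the new curves: 637 - p = 6p - 699, giving 1336 = 7p, p = 1336/7 ≈ 190.8571, Q = 3123/7 ≈ 446.1429.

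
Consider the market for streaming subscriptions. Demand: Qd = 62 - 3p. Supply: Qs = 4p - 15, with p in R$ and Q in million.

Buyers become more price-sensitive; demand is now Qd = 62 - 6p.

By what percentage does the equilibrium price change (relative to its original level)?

-30

Before the shock: 62 - 3p = 4p - 15 ⇒ 77 = 7p ⇒ p = 11, Q = 29.
The shock moves the curves to Qd = 62 - 6p and Qs = 4p - 15.
Equate the new curves: 62 - 6p = 4p - 15, giving 77 = 10p, p = 7.7, Q = 15.8.
%Δp = (7.7 − 11) / 11 × 100 = -30%.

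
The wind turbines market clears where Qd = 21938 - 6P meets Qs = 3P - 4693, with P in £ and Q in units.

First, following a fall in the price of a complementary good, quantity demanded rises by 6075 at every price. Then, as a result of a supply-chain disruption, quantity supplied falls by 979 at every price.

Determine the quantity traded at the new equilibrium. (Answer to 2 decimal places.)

Initially, 21938 - 6P = 3P - 4693, so 26631 = 9P and P = 2959, Q = 4184.
The shock moves the curves to Qd = 28013 - 6P and Qs = 3P - 5672.
Setting them equal: 28013 - 6P = 3P - 5672 → 33685 = 9P, so P = 33685/9 ≈ 3742.7778 and Q = 16669/3 ≈ 5556.3333.

5556.33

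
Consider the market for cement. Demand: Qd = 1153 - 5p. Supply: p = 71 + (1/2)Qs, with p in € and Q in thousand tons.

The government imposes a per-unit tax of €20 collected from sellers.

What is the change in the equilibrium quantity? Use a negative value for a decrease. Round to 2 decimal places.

Before the shock: 1153 - 5p = 2p - 142 ⇒ 1295 = 7p ⇒ p = 185, Q = 228.
Since sellers keep the price net of the tax, the effective supply curve becomes Qs = 2p - 182.
Equate the new curves: 1153 - 5p = 2p - 182, giving 1335 = 7p, p = 1335/7 ≈ 190.7143, Q = 1396/7 ≈ 199.4286.
ΔQ = 199.4286 − 228 = -28.57.

-28.57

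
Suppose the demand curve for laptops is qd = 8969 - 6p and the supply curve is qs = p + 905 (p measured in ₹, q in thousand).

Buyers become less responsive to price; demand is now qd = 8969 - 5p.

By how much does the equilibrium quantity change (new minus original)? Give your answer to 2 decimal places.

+192.00

Solve the original market: 8969 - 6p = p + 905, hence p = 1152 and q = 2057.
The new curves are qd = 8969 - 5p (demand) and qs = p + 905 (supply).
Setting them equal: 8969 - 5p = p + 905 → 8064 = 6p, so p = 1344 and q = 2249.
Δq = 2249 − 2057 = +192.00.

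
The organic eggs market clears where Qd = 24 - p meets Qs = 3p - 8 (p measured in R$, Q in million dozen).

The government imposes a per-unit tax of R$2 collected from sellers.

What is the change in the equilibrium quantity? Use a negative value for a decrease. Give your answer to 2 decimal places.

-1.50

Initially, 24 - p = 3p - 8, so 32 = 4p and p = 8, Q = 16.
Since sellers keep the price net of the tax, the effective supply curve becomes Qs = 3p - 14.
Clearing the new market: 24 - p = 3p - 14, so p = 9.5 and Q = 14.5.
ΔQ = 14.5 − 16 = -1.50.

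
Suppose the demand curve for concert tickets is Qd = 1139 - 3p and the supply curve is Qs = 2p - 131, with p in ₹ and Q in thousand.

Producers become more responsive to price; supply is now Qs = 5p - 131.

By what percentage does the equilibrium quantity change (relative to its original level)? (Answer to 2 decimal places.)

+75.80

Original equilibrium: 1139 - 3p = 2p - 131 gives 1270 = 5p, so p = 254 and Q = 377.
The shock moves the curves to Qd = 1139 - 3p and Qs = 5p - 131.
Equate the new curves: 1139 - 3p = 5p - 131, giving 1270 = 8p, p = 158.75, Q = 662.75.
%ΔQ = (662.75 − 377) / 377 × 100 = +75.80%.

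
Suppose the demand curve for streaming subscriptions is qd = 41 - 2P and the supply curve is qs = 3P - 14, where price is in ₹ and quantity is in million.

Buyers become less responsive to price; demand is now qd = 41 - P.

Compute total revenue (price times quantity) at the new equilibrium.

Solve the original market: 41 - 2P = 3P - 14, hence P = 11 and q = 19.
With the change applied: demand qd = 41 - P, supply qs = 3P - 14.
New equilibrium: 41 - P = 3P - 14 ⇒ 55 = 4P ⇒ P = 13.75, q = 27.25.
New expenditure = 13.75 × 27.25 = 374.6875.

374.6875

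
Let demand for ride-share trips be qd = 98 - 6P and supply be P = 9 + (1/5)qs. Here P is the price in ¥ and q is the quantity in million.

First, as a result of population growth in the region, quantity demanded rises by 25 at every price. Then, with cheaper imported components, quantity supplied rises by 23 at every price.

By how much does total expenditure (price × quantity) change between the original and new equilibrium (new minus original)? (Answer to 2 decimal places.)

+318.80

Original equilibrium: 98 - 6P = 5P - 45 gives 143 = 11P, so P = 13 and q = 20.
The new curves are qd = 123 - 6P (demand) and qs = 5P - 22 (supply).
Equate the new curves: 123 - 6P = 5P - 22, giving 145 = 11P, P = 145/11 ≈ 13.1818, q = 483/11 ≈ 43.9091.
Expenditure moves from 13×20 = 260 to 13.1818×43.9091 = 578.8017; change = +318.80.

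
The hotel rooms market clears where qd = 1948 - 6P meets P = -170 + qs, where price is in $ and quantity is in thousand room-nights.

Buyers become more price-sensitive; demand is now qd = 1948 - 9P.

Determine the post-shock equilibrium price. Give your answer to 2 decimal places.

177.80

Initially, 1948 - 6P = P + 170, so 1778 = 7P and P = 254, q = 424.
The shock moves the curves to qd = 1948 - 9P and qs = P + 170.
New equilibrium: 1948 - 9P = P + 170 ⇒ 1778 = 10P ⇒ P = 177.8, q = 347.8.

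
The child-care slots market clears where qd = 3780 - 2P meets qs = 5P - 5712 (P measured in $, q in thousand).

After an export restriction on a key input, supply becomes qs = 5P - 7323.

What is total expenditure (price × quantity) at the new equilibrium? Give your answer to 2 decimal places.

Solve the original market: 3780 - 2P = 5P - 5712, hence P = 1356 and q = 1068.
After the shift, demand is qd = 3780 - 2P and supply is qs = 5P - 7323.
Equate the new curves: 3780 - 2P = 5P - 7323, giving 11103 = 7P, P = 11103/7 ≈ 1586.1429, q = 4254/7 ≈ 607.7143.
New expenditure = 1586.1429 × 607.7143 = 963921.67.

963921.67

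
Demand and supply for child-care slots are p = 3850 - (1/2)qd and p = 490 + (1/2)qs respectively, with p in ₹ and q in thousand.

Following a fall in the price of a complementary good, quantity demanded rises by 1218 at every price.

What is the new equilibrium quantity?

3969

Initially, 7700 - 2p = 2p - 980, so 8680 = 4p and p = 2170, q = 3360.
With the change applied: demand qd = 8918 - 2p, supply qs = 2p - 980.
New equilibrium: 8918 - 2p = 2p - 980 ⇒ 9898 = 4p ⇒ p = 2474.5, q = 3969.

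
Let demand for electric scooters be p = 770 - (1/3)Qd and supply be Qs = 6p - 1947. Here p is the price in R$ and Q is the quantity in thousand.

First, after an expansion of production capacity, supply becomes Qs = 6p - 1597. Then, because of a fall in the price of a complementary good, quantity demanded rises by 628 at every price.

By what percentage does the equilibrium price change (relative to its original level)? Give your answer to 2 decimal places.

+6.53

Solve the original market: 2310 - 3p = 6p - 1947, hence p = 473 and Q = 891.
After the shift, demand is Qd = 2938 - 3p and supply is Qs = 6p - 1597.
New equilibrium: 2938 - 3p = 6p - 1597 ⇒ 4535 = 9p ⇒ p = 4535/9 ≈ 503.8889, Q = 4279/3 ≈ 1426.3333.
%Δp = (503.8889 − 473) / 473 × 100 = +6.53%.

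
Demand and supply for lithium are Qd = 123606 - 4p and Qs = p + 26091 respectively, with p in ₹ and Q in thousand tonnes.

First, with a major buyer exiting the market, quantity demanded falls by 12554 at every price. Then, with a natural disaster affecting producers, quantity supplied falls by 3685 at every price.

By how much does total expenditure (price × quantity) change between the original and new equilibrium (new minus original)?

Original equilibrium: 123606 - 4p = p + 26091 gives 97515 = 5p, so p = 19503 and Q = 45594.
With the change applied: demand Qd = 111052 - 4p, supply Qs = p + 22406.
New equilibrium: 111052 - 4p = p + 22406 ⇒ 88646 = 5p ⇒ p = 17729.2, Q = 40135.2.
Expenditure moves from 19503×45594 = 889219782 to 17729.2×40135.2 = 711564987.84; change = -177654794.16.

-177654794.16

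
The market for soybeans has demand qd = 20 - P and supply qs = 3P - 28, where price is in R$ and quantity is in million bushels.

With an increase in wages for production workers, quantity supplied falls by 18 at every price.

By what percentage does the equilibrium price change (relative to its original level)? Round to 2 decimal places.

+37.50

Solve the original market: 20 - P = 3P - 28, hence P = 12 and q = 8.
After the shift, demand is qd = 20 - P and supply is qs = 3P - 46.
New equilibrium: 20 - P = 3P - 46 ⇒ 66 = 4P ⇒ P = 16.5, q = 3.5.
%ΔP = (16.5 − 12) / 12 × 100 = +37.50%.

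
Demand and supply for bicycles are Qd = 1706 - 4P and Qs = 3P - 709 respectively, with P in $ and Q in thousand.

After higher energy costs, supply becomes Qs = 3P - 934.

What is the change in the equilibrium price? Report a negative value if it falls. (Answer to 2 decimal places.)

+32.14

Initially, 1706 - 4P = 3P - 709, so 2415 = 7P and P = 345, Q = 326.
After the shift, demand is Qd = 1706 - 4P and supply is Qs = 3P - 934.
Equate the new curves: 1706 - 4P = 3P - 934, giving 2640 = 7P, P = 2640/7 ≈ 377.1429, Q = 1382/7 ≈ 197.4286.
ΔP = 377.1429 − 345 = +32.14.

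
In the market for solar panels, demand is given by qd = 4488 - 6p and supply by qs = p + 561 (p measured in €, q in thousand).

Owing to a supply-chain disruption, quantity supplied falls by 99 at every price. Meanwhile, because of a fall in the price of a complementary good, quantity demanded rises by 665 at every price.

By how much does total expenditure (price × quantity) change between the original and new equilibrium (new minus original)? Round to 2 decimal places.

+129255.45

Initially, 4488 - 6p = p + 561, so 3927 = 7p and p = 561, q = 1122.
The shock moves the curves to qd = 5153 - 6p and qs = p + 462.
Setting them equal: 5153 - 6p = p + 462 → 4691 = 7p, so p = 4691/7 ≈ 670.1429 and q = 7925/7 ≈ 1132.1429.
Expenditure moves from 561×1122 = 629442 to 670.1429×1132.1429 = 758697.4490; change = +129255.45.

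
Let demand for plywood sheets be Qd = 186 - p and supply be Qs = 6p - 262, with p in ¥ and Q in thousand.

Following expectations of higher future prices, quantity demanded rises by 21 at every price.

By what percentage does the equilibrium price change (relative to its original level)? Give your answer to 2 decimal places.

Initially, 186 - p = 6p - 262, so 448 = 7p and p = 64, Q = 122.
The shock moves the curves to Qd = 207 - p and Qs = 6p - 262.
New equilibrium: 207 - p = 6p - 262 ⇒ 469 = 7p ⇒ p = 67, Q = 140.
%Δp = (67 − 64) / 64 × 100 = +4.69%.

+4.69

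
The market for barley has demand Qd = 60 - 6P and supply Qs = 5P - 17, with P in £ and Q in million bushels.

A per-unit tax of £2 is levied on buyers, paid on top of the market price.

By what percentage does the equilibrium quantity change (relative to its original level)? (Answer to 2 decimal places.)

-30.30

Before the shock: 60 - 6P = 5P - 17 ⇒ 77 = 11P ⇒ P = 7, Q = 18.
Since buyers pay the price plus the tax, the effective demand curve becomes Qd = 48 - 6P.
New equilibrium: 48 - 6P = 5P - 17 ⇒ 65 = 11P ⇒ P = 65/11 ≈ 5.9091, Q = 138/11 ≈ 12.5455.
%ΔQ = (12.5455 − 18) / 18 × 100 = -30.30%.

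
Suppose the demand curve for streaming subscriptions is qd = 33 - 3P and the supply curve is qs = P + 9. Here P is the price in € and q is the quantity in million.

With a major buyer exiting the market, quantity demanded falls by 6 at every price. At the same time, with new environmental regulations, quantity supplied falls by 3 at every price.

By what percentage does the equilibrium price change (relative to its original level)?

Initially, 33 - 3P = P + 9, so 24 = 4P and P = 6, q = 15.
With the change applied: demand qd = 27 - 3P, supply qs = P + 6.
Setting them equal: 27 - 3P = P + 6 → 21 = 4P, so P = 5.25 and q = 11.25.
%ΔP = (5.25 − 6) / 6 × 100 = -12.5%.

-12.5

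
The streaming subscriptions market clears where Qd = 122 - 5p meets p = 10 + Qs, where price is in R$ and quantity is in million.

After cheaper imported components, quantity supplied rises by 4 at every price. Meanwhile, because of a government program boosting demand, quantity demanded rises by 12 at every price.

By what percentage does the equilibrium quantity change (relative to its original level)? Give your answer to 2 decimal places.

+44.44

Solve the original market: 122 - 5p = p - 10, hence p = 22 and Q = 12.
With the change applied: demand Qd = 134 - 5p, supply Qs = p - 6.
Setting them equal: 134 - 5p = p - 6 → 140 = 6p, so p = 70/3 ≈ 23.3333 and Q = 52/3 ≈ 17.3333.
%ΔQ = (17.3333 − 12) / 12 × 100 = +44.44%.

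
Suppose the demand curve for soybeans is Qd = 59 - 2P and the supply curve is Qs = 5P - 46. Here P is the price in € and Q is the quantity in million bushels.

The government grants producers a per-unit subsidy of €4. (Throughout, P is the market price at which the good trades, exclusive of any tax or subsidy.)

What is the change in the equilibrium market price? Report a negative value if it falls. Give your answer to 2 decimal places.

-2.86

Before the shock: 59 - 2P = 5P - 46 ⇒ 105 = 7P ⇒ P = 15, Q = 29.
Since sellers receive the price plus the subsidy, the effective supply curve becomes Qs = 5P - 26.
New equilibrium: 59 - 2P = 5P - 26 ⇒ 85 = 7P ⇒ P = 85/7 ≈ 12.1429, Q = 243/7 ≈ 34.7143.
ΔP = 12.1429 − 15 = -2.86.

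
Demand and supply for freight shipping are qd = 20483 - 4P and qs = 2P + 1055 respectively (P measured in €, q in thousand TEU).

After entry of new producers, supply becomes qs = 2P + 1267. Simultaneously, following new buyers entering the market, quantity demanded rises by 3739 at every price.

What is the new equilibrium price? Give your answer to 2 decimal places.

3825.83

Original equilibrium: 20483 - 4P = 2P + 1055 gives 19428 = 6P, so P = 3238 and q = 7531.
The new curves are qd = 24222 - 4P (demand) and qs = 2P + 1267 (supply).
Equate the new curves: 24222 - 4P = 2P + 1267, giving 22955 = 6P, P = 22955/6 ≈ 3825.8333, q = 26756/3 ≈ 8918.6667.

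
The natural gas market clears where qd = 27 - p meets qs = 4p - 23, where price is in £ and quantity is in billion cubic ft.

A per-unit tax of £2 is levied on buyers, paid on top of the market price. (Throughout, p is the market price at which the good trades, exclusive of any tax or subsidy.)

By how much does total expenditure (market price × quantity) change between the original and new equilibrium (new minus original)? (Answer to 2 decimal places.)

-22.16

Solve the original market: 27 - p = 4p - 23, hence p = 10 and q = 17.
Since buyers pay the price plus the tax, the effective demand curve becomes qd = 25 - p.
New equilibrium: 25 - p = 4p - 23 ⇒ 48 = 5p ⇒ p = 9.6, q = 15.4.
Expenditure moves from 10×17 = 170 to 9.6×15.4 = 147.84; change = -22.16.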